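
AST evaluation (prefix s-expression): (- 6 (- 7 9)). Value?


Evaluate inner: (- 7 9) = -2
Evaluate root: (- 6 -2) = 8
Result: 8


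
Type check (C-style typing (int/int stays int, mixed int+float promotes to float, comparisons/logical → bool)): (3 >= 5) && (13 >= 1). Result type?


Operand types: bool && bool
Rule: logical operators take bool operands and yield bool
Result type: bool


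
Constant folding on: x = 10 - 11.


10 - 11 = -1 at compile time
Optimized: x = -1


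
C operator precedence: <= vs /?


'/' is multiplicative (level 10); '<=' is relational (level 7)
Higher level binds tighter
'/' has higher precedence than '<='


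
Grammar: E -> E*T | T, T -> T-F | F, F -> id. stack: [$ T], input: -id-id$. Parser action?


shift '-' to continue T -> T-F
Action: shift


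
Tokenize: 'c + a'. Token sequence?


Scan left to right, longest-match per lexeme
Tokens: ID(c), OP(+), ID(a)


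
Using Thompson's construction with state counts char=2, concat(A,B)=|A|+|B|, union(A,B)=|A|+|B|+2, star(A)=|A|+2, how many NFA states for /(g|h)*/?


Syntax tree has 2 char leaf(s), 1 union(s), 1 star(s)
chars contribute 2×2 = 4; each union adds +2; each star adds +2
Total: 4 + 2 + 2 = 8 states


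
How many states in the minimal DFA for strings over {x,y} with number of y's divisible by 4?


Track (count of y) mod 4: states 0..3, accept at 0
Minimal DFA: 4 states


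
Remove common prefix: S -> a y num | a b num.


Common prefix: 'a'
Factored: S -> a S', S' -> y num | b num


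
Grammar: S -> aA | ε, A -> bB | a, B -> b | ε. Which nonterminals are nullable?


A nonterminal is nullable iff some alternative derives ε (directly, or every symbol in it is nullable)
Nullable: {B, S}


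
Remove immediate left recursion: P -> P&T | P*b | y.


Left-recursive alternatives: P&T, P*b; non-recursive: y
Introduce P': P -> yP', P' -> &TP' | *bP' | ε


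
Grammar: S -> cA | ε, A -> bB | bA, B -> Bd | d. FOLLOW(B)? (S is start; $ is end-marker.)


$ ∈ FOLLOW(S). For each A -> αBβ: add FIRST(β)\{ε} to FOLLOW(B); if β nullable, add FOLLOW(A).
FOLLOW(B) = {$, d}


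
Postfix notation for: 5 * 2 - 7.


Left to right (same or higher precedence on left)
Postfix: 5 2 * 7 -


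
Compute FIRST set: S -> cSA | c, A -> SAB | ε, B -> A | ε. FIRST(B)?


Per alternative of B: FIRST(A) = {c, ε}; FIRST(ε) = {ε}
FIRST(B) = {c, ε}


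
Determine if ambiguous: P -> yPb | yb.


balanced y^n…b^n: each string has a unique parse
Unambiguous


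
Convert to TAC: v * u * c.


Break into single-operator statements:
t1 = v * u
t2 = t1 * c


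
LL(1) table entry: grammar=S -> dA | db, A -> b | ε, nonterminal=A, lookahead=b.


For [A, b]: 'b' ∈ FIRST(b)
Entry: A -> b


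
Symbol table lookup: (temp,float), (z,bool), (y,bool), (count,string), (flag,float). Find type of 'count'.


Lookup 'count' → type string


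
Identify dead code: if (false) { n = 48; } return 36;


condition is constant false, so the whole block is unreachable
Dead: 'if (false) { n = 48; }'


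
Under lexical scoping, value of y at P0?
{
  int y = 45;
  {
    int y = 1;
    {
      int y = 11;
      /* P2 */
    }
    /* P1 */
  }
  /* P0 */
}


y declared in the same block as P0
y = 45


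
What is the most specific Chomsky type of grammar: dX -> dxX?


LHS has context (more than one symbol) and |LHS| ≤ |RHS|
Classification: Type 1 (Context-Sensitive)


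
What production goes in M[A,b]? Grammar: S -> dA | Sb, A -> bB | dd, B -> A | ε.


For [A, b]: 'b' ∈ FIRST(bB)
Entry: A -> bB


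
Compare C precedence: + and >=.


'+' is additive (level 9); '>=' is relational (level 7)
Higher level binds tighter
'+' has higher precedence than '>='


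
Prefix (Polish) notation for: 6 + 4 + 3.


left-to-right (same/higher precedence on left): tree is (+ (+ 6 4) 3)
Prefix: + + 6 4 3


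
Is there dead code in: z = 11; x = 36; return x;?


z is assigned but never read
Dead: 'z = 11'


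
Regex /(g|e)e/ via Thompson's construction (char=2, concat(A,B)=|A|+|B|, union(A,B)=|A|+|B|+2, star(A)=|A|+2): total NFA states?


Syntax tree has 3 char leaf(s), 1 union(s), 0 star(s)
chars contribute 3×2 = 6; each union adds +2; each star adds +2
Total: 6 + 2 + 0 = 8 states


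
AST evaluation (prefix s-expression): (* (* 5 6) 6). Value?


Evaluate inner: (* 5 6) = 30
Evaluate root: (* 30 6) = 180
Result: 180


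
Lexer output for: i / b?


Scan left to right, longest-match per lexeme
Tokens: ID(i), OP(/), ID(b)


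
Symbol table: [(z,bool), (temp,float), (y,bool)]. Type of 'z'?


Lookup 'z' → type bool


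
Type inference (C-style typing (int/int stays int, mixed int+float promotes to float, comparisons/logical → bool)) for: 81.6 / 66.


Operand types: float / int
Rule: mixed int/float promotes to float; int/int stays int
Result type: float


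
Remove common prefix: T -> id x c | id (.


Common prefix: 'id'
Factored: T -> id T', T' -> x c | (


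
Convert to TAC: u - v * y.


Break into single-operator statements:
t1 = v * y
t2 = u - t1


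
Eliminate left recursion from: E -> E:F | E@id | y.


Left-recursive alternatives: E:F, E@id; non-recursive: y
Introduce E': E -> yE', E' -> :FE' | @idE' | ε


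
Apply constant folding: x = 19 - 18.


19 - 18 = 1 at compile time
Optimized: x = 1


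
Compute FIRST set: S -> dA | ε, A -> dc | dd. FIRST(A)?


Per alternative of A: FIRST(dc) = {d}; FIRST(dd) = {d}
FIRST(A) = {d}


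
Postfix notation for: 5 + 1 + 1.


Left to right (same or higher precedence on left)
Postfix: 5 1 + 1 +


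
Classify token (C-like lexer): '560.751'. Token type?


Pattern: digits with a decimal point
Type: FLOAT_LITERAL


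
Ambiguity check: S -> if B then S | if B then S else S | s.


dangling else: 'if B then if B then s else s' parses two ways
Ambiguous


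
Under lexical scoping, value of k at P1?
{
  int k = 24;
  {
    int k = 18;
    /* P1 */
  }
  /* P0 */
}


k declared in the same block as P1
k = 18


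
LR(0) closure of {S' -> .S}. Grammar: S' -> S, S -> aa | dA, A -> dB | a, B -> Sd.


Start: S' -> .S
For each item with dot before a nonterminal B, add B -> .γ for every B-production
Closure: [S' -> .S, S -> .aa, S -> .dA]


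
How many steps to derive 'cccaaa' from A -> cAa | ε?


Derivation: A => cAa => ccAaa => cccAaaa => cccaaa
Steps: 4


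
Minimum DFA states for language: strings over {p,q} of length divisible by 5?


Track length mod 5: states 0..4, accept at 0
Minimal DFA: 5 states


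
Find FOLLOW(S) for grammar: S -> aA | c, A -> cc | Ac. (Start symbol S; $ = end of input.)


$ ∈ FOLLOW(S). For each A -> αBβ: add FIRST(β)\{ε} to FOLLOW(B); if β nullable, add FOLLOW(A).
FOLLOW(S) = {$}


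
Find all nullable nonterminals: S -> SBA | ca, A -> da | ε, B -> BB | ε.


A nonterminal is nullable iff some alternative derives ε (directly, or every symbol in it is nullable)
Nullable: {A, B}


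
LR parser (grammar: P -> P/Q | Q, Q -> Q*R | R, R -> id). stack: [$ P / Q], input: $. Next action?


handle 'P/Q' on top; lookahead ∈ FOLLOW(P) = {/, $}
Action: reduce (P -> P/Q)


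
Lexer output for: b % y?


Scan left to right, longest-match per lexeme
Tokens: ID(b), OP(%), ID(y)


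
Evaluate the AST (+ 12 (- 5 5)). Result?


Evaluate inner: (- 5 5) = 0
Evaluate root: (+ 12 0) = 12
Result: 12


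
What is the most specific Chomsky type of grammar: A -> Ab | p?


Left-linear: every RHS is a terminal or one nonterminal followed by a terminal
Classification: Type 3 (Regular)


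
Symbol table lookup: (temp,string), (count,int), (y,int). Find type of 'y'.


Lookup 'y' → type int


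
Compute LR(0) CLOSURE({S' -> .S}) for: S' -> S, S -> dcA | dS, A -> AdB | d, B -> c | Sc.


Start: S' -> .S
For each item with dot before a nonterminal B, add B -> .γ for every B-production
Closure: [S' -> .S, S -> .dcA, S -> .dS]


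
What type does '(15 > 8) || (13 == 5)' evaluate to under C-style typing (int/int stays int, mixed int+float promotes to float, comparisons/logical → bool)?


Operand types: bool || bool
Rule: logical operators take bool operands and yield bool
Result type: bool


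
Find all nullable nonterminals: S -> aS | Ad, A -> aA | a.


A nonterminal is nullable iff some alternative derives ε (directly, or every symbol in it is nullable)
Nullable: {}


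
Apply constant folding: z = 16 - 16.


16 - 16 = 0 at compile time
Optimized: z = 0


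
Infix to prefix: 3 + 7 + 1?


left-to-right (same/higher precedence on left): tree is (+ (+ 3 7) 1)
Prefix: + + 3 7 1


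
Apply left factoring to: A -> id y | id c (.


Common prefix: 'id'
Factored: A -> id A', A' -> y | c (


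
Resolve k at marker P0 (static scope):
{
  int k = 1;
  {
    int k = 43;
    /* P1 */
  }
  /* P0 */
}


k declared in the same block as P0
k = 1


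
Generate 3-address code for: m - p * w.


Break into single-operator statements:
t1 = p * w
t2 = m - t1


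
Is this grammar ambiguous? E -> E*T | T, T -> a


precedence layered via separate nonterminal T: deterministic
Unambiguous


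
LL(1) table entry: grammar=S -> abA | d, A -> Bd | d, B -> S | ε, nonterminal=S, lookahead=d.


For [S, d]: 'd' ∈ FIRST(d)
Entry: S -> d


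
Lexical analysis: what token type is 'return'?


Pattern: reserved word
Type: KEYWORD


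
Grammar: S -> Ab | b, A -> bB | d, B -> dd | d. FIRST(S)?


Per alternative of S: FIRST(Ab) = {b, d}; FIRST(b) = {b}
FIRST(S) = {b, d}


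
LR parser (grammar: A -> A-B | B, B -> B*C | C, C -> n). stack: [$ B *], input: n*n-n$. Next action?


no handle; shift 'n'
Action: shift


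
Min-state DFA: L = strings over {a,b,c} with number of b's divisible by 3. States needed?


Track (count of b) mod 3: states 0..2, accept at 0
Minimal DFA: 3 states


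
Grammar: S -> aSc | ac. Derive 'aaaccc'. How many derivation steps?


Derivation: S => aSc => aaScc => aaaccc
Steps: 3


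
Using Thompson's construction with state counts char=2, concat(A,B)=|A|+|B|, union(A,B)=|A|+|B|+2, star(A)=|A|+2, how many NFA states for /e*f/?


Syntax tree has 2 char leaf(s), 0 union(s), 1 star(s)
chars contribute 2×2 = 4; each union adds +2; each star adds +2
Total: 4 + 0 + 2 = 6 states


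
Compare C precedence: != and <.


'<' is relational (level 7); '!=' is equality (level 6)
Higher level binds tighter
'<' has higher precedence than '!='


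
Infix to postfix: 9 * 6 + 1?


Left to right (same or higher precedence on left)
Postfix: 9 6 * 1 +


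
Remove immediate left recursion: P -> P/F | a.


Left-recursive alternatives: P/F; non-recursive: a
Introduce P': P -> aP', P' -> /FP' | ε


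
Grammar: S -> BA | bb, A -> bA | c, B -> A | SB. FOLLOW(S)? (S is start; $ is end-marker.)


$ ∈ FOLLOW(S). For each A -> αBβ: add FIRST(β)\{ε} to FOLLOW(B); if β nullable, add FOLLOW(A).
FOLLOW(S) = {$, b, c}


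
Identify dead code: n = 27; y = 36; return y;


n is assigned but never read
Dead: 'n = 27'


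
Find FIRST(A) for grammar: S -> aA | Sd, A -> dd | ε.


Per alternative of A: FIRST(dd) = {d}; FIRST(ε) = {ε}
FIRST(A) = {d, ε}


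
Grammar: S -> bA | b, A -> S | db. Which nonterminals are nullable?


A nonterminal is nullable iff some alternative derives ε (directly, or every symbol in it is nullable)
Nullable: {}


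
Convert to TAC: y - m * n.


Break into single-operator statements:
t1 = m * n
t2 = y - t1


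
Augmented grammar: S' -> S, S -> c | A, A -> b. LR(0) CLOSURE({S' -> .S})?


Start: S' -> .S
For each item with dot before a nonterminal B, add B -> .γ for every B-production
Closure: [S' -> .S, S -> .c, S -> .A, A -> .b]


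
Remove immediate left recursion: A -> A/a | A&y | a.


Left-recursive alternatives: A/a, A&y; non-recursive: a
Introduce A': A -> aA', A' -> /aA' | &yA' | ε


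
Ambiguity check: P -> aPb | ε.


balanced a^n…b^n: each string has a unique parse
Unambiguous


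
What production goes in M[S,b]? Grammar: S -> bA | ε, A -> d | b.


For [S, b]: 'b' ∈ FIRST(bA)
Entry: S -> bA


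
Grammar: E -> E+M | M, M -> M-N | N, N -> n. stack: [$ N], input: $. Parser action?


'N' (not preceded by M-) is the handle for M -> N
Action: reduce (M -> N)


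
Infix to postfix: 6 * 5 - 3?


Left to right (same or higher precedence on left)
Postfix: 6 5 * 3 -


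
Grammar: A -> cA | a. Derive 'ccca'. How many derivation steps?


Derivation: A => cA => ccA => cccA => ccca
Steps: 4


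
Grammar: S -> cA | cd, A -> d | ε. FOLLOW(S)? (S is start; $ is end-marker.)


$ ∈ FOLLOW(S). For each A -> αBβ: add FIRST(β)\{ε} to FOLLOW(B); if β nullable, add FOLLOW(A).
FOLLOW(S) = {$}


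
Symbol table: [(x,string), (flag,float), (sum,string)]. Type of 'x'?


Lookup 'x' → type string


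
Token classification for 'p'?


Pattern: letter/underscore followed by alphanumerics, not a keyword
Type: IDENTIFIER


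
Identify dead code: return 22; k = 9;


statement follows a return and is unreachable
Dead: 'k = 9'


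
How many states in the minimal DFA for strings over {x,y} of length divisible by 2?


Track length mod 2: states 0..1, accept at 0
Minimal DFA: 2 states


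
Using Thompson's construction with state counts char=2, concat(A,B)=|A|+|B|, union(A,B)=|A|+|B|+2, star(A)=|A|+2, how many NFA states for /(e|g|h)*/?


Syntax tree has 3 char leaf(s), 2 union(s), 1 star(s)
chars contribute 3×2 = 6; each union adds +2; each star adds +2
Total: 6 + 4 + 2 = 12 states


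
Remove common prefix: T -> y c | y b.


Common prefix: 'y'
Factored: T -> y T', T' -> c | b


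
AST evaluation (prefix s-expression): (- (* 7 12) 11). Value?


Evaluate inner: (* 7 12) = 84
Evaluate root: (- 84 11) = 73
Result: 73


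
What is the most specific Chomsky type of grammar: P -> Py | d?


Left-linear: every RHS is a terminal or one nonterminal followed by a terminal
Classification: Type 3 (Regular)


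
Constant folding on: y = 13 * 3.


13 * 3 = 39 at compile time
Optimized: y = 39


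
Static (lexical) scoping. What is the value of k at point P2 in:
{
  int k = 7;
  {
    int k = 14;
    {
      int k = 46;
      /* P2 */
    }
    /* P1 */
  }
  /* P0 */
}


k declared in the same block as P2
k = 46


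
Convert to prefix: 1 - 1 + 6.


left-to-right (same/higher precedence on left): tree is (+ (- 1 1) 6)
Prefix: + - 1 1 6


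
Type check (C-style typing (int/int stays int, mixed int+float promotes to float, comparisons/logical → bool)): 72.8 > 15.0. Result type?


Operand types: float > float
Rule: comparison yields bool
Result type: bool


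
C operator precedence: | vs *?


'*' is multiplicative (level 10); '|' is bitwise OR (level 3)
Higher level binds tighter
'*' has higher precedence than '|'


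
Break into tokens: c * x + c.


Scan left to right, longest-match per lexeme
Tokens: ID(c), OP(*), ID(x), OP(+), ID(c)


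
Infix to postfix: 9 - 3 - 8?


Left to right (same or higher precedence on left)
Postfix: 9 3 - 8 -


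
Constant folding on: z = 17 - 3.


17 - 3 = 14 at compile time
Optimized: z = 14


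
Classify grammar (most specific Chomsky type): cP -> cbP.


LHS has context (more than one symbol) and |LHS| ≤ |RHS|
Classification: Type 1 (Context-Sensitive)


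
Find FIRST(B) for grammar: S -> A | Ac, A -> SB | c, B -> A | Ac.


Per alternative of B: FIRST(A) = {c}; FIRST(Ac) = {c}
FIRST(B) = {c}


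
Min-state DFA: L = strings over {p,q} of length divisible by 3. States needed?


Track length mod 3: states 0..2, accept at 0
Minimal DFA: 3 states


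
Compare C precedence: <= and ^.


'<=' is relational (level 7); '^' is bitwise XOR (level 4)
Higher level binds tighter
'<=' has higher precedence than '^'


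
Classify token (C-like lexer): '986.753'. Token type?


Pattern: digits with a decimal point
Type: FLOAT_LITERAL


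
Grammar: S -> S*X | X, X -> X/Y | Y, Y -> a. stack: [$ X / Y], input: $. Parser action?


handle 'X/Y' on top
Action: reduce (X -> X/Y)


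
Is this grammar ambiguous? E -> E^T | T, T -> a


precedence layered via separate nonterminal T: deterministic
Unambiguous


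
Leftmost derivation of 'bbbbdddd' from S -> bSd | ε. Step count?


Derivation: S => bSd => bbSdd => bbbSddd => bbbbSdddd => bbbbdddd
Steps: 5


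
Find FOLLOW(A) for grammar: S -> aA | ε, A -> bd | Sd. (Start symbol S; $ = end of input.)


$ ∈ FOLLOW(S). For each A -> αBβ: add FIRST(β)\{ε} to FOLLOW(B); if β nullable, add FOLLOW(A).
FOLLOW(A) = {$, d}


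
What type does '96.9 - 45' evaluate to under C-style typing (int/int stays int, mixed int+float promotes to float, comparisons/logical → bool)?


Operand types: float - int
Rule: mixed int/float promotes to float; int/int stays int
Result type: float


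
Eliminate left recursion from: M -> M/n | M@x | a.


Left-recursive alternatives: M/n, M@x; non-recursive: a
Introduce M': M -> aM', M' -> /nM' | @xM' | ε


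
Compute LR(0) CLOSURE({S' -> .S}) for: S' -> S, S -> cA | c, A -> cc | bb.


Start: S' -> .S
For each item with dot before a nonterminal B, add B -> .γ for every B-production
Closure: [S' -> .S, S -> .cA, S -> .c]


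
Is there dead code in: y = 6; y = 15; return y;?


first assignment to y is overwritten before any read
Dead: 'y = 6'


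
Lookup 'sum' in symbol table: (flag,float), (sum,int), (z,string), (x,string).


Lookup 'sum' → type int


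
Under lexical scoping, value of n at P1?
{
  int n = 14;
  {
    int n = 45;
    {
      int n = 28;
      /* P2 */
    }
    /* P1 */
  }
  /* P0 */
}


n declared in the same block as P1
n = 45


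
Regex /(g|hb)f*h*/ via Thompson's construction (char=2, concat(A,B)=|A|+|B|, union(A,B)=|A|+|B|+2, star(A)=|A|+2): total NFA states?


Syntax tree has 5 char leaf(s), 1 union(s), 2 star(s)
chars contribute 5×2 = 10; each union adds +2; each star adds +2
Total: 10 + 2 + 4 = 16 states


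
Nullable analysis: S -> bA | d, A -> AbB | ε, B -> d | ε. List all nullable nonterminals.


A nonterminal is nullable iff some alternative derives ε (directly, or every symbol in it is nullable)
Nullable: {A, B}


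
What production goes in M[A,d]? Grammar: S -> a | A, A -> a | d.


For [A, d]: 'd' ∈ FIRST(d)
Entry: A -> d


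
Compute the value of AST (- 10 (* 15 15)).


Evaluate inner: (* 15 15) = 225
Evaluate root: (- 10 225) = -215
Result: -215


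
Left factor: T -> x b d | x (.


Common prefix: 'x'
Factored: T -> x T', T' -> b d | (


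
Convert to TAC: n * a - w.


Break into single-operator statements:
t1 = n * a
t2 = t1 - w


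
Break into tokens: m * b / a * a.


Scan left to right, longest-match per lexeme
Tokens: ID(m), OP(*), ID(b), OP(/), ID(a), OP(*), ID(a)


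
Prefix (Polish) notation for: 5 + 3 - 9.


left-to-right (same/higher precedence on left): tree is (- (+ 5 3) 9)
Prefix: - + 5 3 9


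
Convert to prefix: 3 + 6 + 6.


left-to-right (same/higher precedence on left): tree is (+ (+ 3 6) 6)
Prefix: + + 3 6 6


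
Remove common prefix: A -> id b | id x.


Common prefix: 'id'
Factored: A -> id A', A' -> b | x


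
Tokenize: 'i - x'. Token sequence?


Scan left to right, longest-match per lexeme
Tokens: ID(i), OP(-), ID(x)


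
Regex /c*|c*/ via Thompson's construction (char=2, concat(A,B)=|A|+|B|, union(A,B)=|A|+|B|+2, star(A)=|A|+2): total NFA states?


Syntax tree has 2 char leaf(s), 1 union(s), 2 star(s)
chars contribute 2×2 = 4; each union adds +2; each star adds +2
Total: 4 + 2 + 4 = 10 states


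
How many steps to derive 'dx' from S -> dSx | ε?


Derivation: S => dSx => dx
Steps: 2


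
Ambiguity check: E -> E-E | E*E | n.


'n-n*n' has two parse trees (no precedence encoded between - and *)
Ambiguous


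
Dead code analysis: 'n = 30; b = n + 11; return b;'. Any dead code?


n is read by b's definition; b is returned
No dead code


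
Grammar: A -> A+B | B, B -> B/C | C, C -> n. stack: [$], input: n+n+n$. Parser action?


no handle on stack; shift 'n'
Action: shift


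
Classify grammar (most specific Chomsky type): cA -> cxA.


LHS has context (more than one symbol) and |LHS| ≤ |RHS|
Classification: Type 1 (Context-Sensitive)


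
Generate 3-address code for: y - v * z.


Break into single-operator statements:
t1 = v * z
t2 = y - t1


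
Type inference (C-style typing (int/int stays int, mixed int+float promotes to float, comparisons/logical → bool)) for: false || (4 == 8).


Operand types: bool || bool
Rule: logical operators take bool operands and yield bool
Result type: bool


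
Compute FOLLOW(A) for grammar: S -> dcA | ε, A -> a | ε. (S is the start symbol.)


$ ∈ FOLLOW(S). For each A -> αBβ: add FIRST(β)\{ε} to FOLLOW(B); if β nullable, add FOLLOW(A).
FOLLOW(A) = {$}


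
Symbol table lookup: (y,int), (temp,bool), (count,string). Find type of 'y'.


Lookup 'y' → type int


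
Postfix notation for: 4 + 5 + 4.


Left to right (same or higher precedence on left)
Postfix: 4 5 + 4 +


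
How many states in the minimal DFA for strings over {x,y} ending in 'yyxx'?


Track the longest suffix of input matching a prefix of 'yyxx': 5 classes (prefixes of length 0..4)
Minimal DFA: 5 states


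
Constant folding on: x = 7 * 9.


7 * 9 = 63 at compile time
Optimized: x = 63


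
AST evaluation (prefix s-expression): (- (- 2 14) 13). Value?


Evaluate inner: (- 2 14) = -12
Evaluate root: (- -12 13) = -25
Result: -25


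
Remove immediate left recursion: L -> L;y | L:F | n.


Left-recursive alternatives: L;y, L:F; non-recursive: n
Introduce L': L -> nL', L' -> ;yL' | :FL' | ε


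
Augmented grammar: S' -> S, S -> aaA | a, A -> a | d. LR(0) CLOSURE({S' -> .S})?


Start: S' -> .S
For each item with dot before a nonterminal B, add B -> .γ for every B-production
Closure: [S' -> .S, S -> .aaA, S -> .a]


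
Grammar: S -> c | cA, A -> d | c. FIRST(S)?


Per alternative of S: FIRST(c) = {c}; FIRST(cA) = {c}
FIRST(S) = {c}


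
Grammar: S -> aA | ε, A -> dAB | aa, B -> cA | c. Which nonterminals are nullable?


A nonterminal is nullable iff some alternative derives ε (directly, or every symbol in it is nullable)
Nullable: {S}


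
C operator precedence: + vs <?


'+' is additive (level 9); '<' is relational (level 7)
Higher level binds tighter
'+' has higher precedence than '<'


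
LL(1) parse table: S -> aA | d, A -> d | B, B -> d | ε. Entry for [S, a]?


For [S, a]: 'a' ∈ FIRST(aA)
Entry: S -> aA


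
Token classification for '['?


Pattern: delimiter/punctuation
Type: PUNCTUATION


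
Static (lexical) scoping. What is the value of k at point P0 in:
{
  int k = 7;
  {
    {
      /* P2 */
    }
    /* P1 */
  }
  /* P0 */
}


k declared in the same block as P0
k = 7


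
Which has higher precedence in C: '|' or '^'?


'^' is bitwise XOR (level 4); '|' is bitwise OR (level 3)
Higher level binds tighter
'^' has higher precedence than '|'


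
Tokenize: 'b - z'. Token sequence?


Scan left to right, longest-match per lexeme
Tokens: ID(b), OP(-), ID(z)


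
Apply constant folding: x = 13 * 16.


13 * 16 = 208 at compile time
Optimized: x = 208


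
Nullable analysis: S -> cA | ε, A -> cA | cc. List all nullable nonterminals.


A nonterminal is nullable iff some alternative derives ε (directly, or every symbol in it is nullable)
Nullable: {S}


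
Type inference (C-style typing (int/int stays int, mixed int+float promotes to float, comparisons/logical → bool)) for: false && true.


Operand types: bool && bool
Rule: logical operators take bool operands and yield bool
Result type: bool


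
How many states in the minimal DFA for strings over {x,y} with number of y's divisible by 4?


Track (count of y) mod 4: states 0..3, accept at 0
Minimal DFA: 4 states


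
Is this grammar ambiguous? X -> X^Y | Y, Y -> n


precedence layered via separate nonterminal Y: deterministic
Unambiguous


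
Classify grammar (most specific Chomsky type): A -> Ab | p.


Left-linear: every RHS is a terminal or one nonterminal followed by a terminal
Classification: Type 3 (Regular)


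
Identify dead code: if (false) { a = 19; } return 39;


condition is constant false, so the whole block is unreachable
Dead: 'if (false) { a = 19; }'


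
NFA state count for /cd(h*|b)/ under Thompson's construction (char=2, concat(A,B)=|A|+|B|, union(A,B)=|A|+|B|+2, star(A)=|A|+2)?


Syntax tree has 4 char leaf(s), 1 union(s), 1 star(s)
chars contribute 4×2 = 8; each union adds +2; each star adds +2
Total: 8 + 2 + 2 = 12 states


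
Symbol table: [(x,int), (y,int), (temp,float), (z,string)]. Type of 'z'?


Lookup 'z' → type string


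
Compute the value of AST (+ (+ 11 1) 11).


Evaluate inner: (+ 11 1) = 12
Evaluate root: (+ 12 11) = 23
Result: 23


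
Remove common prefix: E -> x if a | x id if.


Common prefix: 'x'
Factored: E -> x E', E' -> if a | id if


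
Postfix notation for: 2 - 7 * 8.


* has higher precedence, evaluate 7*8 first
Postfix: 2 7 8 * -


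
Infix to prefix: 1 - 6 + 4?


left-to-right (same/higher precedence on left): tree is (+ (- 1 6) 4)
Prefix: + - 1 6 4


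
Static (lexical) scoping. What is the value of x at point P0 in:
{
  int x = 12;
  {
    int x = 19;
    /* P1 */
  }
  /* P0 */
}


x declared in the same block as P0
x = 12


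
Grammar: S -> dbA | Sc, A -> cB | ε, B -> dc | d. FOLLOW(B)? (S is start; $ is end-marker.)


$ ∈ FOLLOW(S). For each A -> αBβ: add FIRST(β)\{ε} to FOLLOW(B); if β nullable, add FOLLOW(A).
FOLLOW(B) = {$, c}


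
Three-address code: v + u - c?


Break into single-operator statements:
t1 = v + u
t2 = t1 - c


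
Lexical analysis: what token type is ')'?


Pattern: delimiter/punctuation
Type: PUNCTUATION


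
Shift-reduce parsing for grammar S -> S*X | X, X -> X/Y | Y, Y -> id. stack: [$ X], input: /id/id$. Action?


shift '/' to continue X -> X/Y
Action: shift


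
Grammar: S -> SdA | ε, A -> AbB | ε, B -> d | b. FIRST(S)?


Per alternative of S: FIRST(SdA) = {d}; FIRST(ε) = {ε}
FIRST(S) = {d, ε}


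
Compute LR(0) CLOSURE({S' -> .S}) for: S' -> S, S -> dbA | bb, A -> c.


Start: S' -> .S
For each item with dot before a nonterminal B, add B -> .γ for every B-production
Closure: [S' -> .S, S -> .dbA, S -> .bb]


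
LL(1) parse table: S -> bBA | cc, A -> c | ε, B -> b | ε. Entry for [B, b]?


For [B, b]: 'b' ∈ FIRST(b)
Entry: B -> b


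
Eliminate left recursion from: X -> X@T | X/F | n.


Left-recursive alternatives: X@T, X/F; non-recursive: n
Introduce X': X -> nX', X' -> @TX' | /FX' | ε


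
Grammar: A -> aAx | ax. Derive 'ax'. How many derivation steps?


Derivation: A => ax
Steps: 1


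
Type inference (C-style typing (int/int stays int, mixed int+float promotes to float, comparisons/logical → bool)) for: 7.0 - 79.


Operand types: float - int
Rule: mixed int/float promotes to float; int/int stays int
Result type: float


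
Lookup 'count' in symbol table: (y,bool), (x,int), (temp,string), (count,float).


Lookup 'count' → type float


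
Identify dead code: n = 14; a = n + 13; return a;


n is read by a's definition; a is returned
No dead code


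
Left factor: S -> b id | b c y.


Common prefix: 'b'
Factored: S -> b S', S' -> id | c y


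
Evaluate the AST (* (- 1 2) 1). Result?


Evaluate inner: (- 1 2) = -1
Evaluate root: (* -1 1) = -1
Result: -1


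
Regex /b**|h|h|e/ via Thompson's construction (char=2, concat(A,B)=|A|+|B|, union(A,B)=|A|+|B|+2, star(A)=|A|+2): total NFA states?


Syntax tree has 4 char leaf(s), 3 union(s), 2 star(s)
chars contribute 4×2 = 8; each union adds +2; each star adds +2
Total: 8 + 6 + 4 = 18 states


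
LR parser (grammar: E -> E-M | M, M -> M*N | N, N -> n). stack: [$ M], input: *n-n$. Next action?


shift '*' to continue M -> M*N
Action: shift


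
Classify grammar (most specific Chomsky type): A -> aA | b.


Right-linear: every RHS is a terminal or a terminal followed by one nonterminal
Classification: Type 3 (Regular)


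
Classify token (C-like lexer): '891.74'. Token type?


Pattern: digits with a decimal point
Type: FLOAT_LITERAL


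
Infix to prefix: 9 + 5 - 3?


left-to-right (same/higher precedence on left): tree is (- (+ 9 5) 3)
Prefix: - + 9 5 3


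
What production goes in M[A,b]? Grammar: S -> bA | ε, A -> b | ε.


For [A, b]: 'b' ∈ FIRST(b)
Entry: A -> b


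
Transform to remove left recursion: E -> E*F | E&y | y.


Left-recursive alternatives: E*F, E&y; non-recursive: y
Introduce E': E -> yE', E' -> *FE' | &yE' | ε


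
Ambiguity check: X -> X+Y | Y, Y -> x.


precedence layered via separate nonterminal Y: deterministic
Unambiguous


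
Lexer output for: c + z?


Scan left to right, longest-match per lexeme
Tokens: ID(c), OP(+), ID(z)


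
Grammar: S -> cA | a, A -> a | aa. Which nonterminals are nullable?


A nonterminal is nullable iff some alternative derives ε (directly, or every symbol in it is nullable)
Nullable: {}


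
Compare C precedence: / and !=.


'/' is multiplicative (level 10); '!=' is equality (level 6)
Higher level binds tighter
'/' has higher precedence than '!='


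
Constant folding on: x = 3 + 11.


3 + 11 = 14 at compile time
Optimized: x = 14


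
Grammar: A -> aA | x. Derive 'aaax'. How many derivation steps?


Derivation: A => aA => aaA => aaaA => aaax
Steps: 4


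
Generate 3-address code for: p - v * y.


Break into single-operator statements:
t1 = v * y
t2 = p - t1


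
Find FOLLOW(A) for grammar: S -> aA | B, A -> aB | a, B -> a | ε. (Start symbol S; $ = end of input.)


$ ∈ FOLLOW(S). For each A -> αBβ: add FIRST(β)\{ε} to FOLLOW(B); if β nullable, add FOLLOW(A).
FOLLOW(A) = {$}


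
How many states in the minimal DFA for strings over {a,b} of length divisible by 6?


Track length mod 6: states 0..5, accept at 0
Minimal DFA: 6 states


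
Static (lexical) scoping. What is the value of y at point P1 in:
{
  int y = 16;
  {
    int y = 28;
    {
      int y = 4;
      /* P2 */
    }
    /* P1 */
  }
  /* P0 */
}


y declared in the same block as P1
y = 28


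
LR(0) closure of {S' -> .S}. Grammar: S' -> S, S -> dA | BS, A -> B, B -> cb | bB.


Start: S' -> .S
For each item with dot before a nonterminal B, add B -> .γ for every B-production
Closure: [S' -> .S, S -> .dA, S -> .BS, B -> .cb, B -> .bB]


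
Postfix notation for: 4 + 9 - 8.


Left to right (same or higher precedence on left)
Postfix: 4 9 + 8 -


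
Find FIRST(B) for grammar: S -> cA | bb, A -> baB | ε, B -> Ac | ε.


Per alternative of B: FIRST(Ac) = {b, c}; FIRST(ε) = {ε}
FIRST(B) = {b, c, ε}


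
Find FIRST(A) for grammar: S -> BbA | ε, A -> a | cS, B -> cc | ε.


Per alternative of A: FIRST(a) = {a}; FIRST(cS) = {c}
FIRST(A) = {a, c}


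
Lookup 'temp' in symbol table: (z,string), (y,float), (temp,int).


Lookup 'temp' → type int


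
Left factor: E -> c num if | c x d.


Common prefix: 'c'
Factored: E -> c E', E' -> num if | x d


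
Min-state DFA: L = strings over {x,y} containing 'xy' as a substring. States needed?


KMP-style automaton: 2 progress states + 1 absorbing accept = 3
Minimal DFA: 3 states


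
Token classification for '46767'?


Pattern: digits only
Type: INTEGER_LITERAL


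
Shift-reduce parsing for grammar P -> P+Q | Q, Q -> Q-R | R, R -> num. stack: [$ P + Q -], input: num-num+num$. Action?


no handle; shift 'num'
Action: shift


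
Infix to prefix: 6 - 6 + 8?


left-to-right (same/higher precedence on left): tree is (+ (- 6 6) 8)
Prefix: + - 6 6 8


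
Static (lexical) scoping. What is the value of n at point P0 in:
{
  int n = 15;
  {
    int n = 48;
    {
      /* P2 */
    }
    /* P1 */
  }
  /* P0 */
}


n declared in the same block as P0
n = 15


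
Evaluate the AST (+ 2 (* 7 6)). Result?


Evaluate inner: (* 7 6) = 42
Evaluate root: (+ 2 42) = 44
Result: 44


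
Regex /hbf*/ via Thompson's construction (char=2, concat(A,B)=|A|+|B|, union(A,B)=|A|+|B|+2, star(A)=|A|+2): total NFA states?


Syntax tree has 3 char leaf(s), 0 union(s), 1 star(s)
chars contribute 3×2 = 6; each union adds +2; each star adds +2
Total: 6 + 0 + 2 = 8 states


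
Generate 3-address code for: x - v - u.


Break into single-operator statements:
t1 = x - v
t2 = t1 - u


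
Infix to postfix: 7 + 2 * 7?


* has higher precedence, evaluate 2*7 first
Postfix: 7 2 7 * +


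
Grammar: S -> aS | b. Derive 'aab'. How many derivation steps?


Derivation: S => aS => aaS => aab
Steps: 3


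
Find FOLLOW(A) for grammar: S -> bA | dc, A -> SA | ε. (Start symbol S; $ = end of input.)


$ ∈ FOLLOW(S). For each A -> αBβ: add FIRST(β)\{ε} to FOLLOW(B); if β nullable, add FOLLOW(A).
FOLLOW(A) = {$, b, d}


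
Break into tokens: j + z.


Scan left to right, longest-match per lexeme
Tokens: ID(j), OP(+), ID(z)


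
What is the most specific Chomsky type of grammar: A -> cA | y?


Right-linear: every RHS is a terminal or a terminal followed by one nonterminal
Classification: Type 3 (Regular)


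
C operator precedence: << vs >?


'<<' is shift (level 8); '>' is relational (level 7)
Higher level binds tighter
'<<' has higher precedence than '>'


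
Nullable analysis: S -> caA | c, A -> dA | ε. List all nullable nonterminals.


A nonterminal is nullable iff some alternative derives ε (directly, or every symbol in it is nullable)
Nullable: {A}


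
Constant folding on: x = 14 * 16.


14 * 16 = 224 at compile time
Optimized: x = 224


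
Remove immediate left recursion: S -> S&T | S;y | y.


Left-recursive alternatives: S&T, S;y; non-recursive: y
Introduce S': S -> yS', S' -> &TS' | ;yS' | ε


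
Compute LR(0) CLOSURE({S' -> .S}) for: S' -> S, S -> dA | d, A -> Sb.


Start: S' -> .S
For each item with dot before a nonterminal B, add B -> .γ for every B-production
Closure: [S' -> .S, S -> .dA, S -> .d]


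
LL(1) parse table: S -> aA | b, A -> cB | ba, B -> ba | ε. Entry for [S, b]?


For [S, b]: 'b' ∈ FIRST(b)
Entry: S -> b


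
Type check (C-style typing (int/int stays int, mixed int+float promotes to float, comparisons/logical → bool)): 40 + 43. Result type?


Operand types: int + int
Rule: mixed int/float promotes to float; int/int stays int
Result type: int


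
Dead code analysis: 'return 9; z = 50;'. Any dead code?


statement follows a return and is unreachable
Dead: 'z = 50'


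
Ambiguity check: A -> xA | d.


right-linear, alternatives start with distinct terminals 'x' vs 'd': unique leftmost derivation
Unambiguous


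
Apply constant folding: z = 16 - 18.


16 - 18 = -2 at compile time
Optimized: z = -2


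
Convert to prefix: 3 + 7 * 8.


'*' binds tighter: tree is (+ 3 (* 7 8))
Prefix: + 3 * 7 8


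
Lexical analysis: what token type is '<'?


Pattern: operator symbol
Type: OPERATOR


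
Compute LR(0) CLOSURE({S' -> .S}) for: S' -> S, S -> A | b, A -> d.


Start: S' -> .S
For each item with dot before a nonterminal B, add B -> .γ for every B-production
Closure: [S' -> .S, S -> .A, S -> .b, A -> .d]


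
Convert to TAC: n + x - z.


Break into single-operator statements:
t1 = n + x
t2 = t1 - z


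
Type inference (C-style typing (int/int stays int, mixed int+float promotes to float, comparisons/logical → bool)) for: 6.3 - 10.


Operand types: float - int
Rule: mixed int/float promotes to float; int/int stays int
Result type: float


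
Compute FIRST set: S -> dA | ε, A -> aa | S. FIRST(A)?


Per alternative of A: FIRST(aa) = {a}; FIRST(S) = {d, ε}
FIRST(A) = {a, d, ε}


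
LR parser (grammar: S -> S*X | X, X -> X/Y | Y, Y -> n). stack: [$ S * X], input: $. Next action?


handle 'S*X' on top; lookahead ∈ FOLLOW(S) = {*, $}
Action: reduce (S -> S*X)


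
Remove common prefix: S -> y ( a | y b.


Common prefix: 'y'
Factored: S -> y S', S' -> ( a | b


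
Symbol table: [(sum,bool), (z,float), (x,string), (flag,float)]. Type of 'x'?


Lookup 'x' → type string


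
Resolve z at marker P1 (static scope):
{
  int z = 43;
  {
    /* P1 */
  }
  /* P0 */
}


P1's block does not declare z; resolves to the enclosing declaration at depth 0
z = 43


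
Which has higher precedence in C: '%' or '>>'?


'%' is multiplicative (level 10); '>>' is shift (level 8)
Higher level binds tighter
'%' has higher precedence than '>>'


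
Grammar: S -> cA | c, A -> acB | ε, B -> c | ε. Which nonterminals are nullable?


A nonterminal is nullable iff some alternative derives ε (directly, or every symbol in it is nullable)
Nullable: {A, B}


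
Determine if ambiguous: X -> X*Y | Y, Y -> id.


precedence layered via separate nonterminal Y: deterministic
Unambiguous


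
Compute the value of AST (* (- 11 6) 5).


Evaluate inner: (- 11 6) = 5
Evaluate root: (* 5 5) = 25
Result: 25


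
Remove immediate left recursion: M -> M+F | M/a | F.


Left-recursive alternatives: M+F, M/a; non-recursive: F
Introduce M': M -> FM', M' -> +FM' | /aM' | ε


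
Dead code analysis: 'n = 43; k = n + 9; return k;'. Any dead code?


n is read by k's definition; k is returned
No dead code


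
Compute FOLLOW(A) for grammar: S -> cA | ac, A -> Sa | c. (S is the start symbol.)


$ ∈ FOLLOW(S). For each A -> αBβ: add FIRST(β)\{ε} to FOLLOW(B); if β nullable, add FOLLOW(A).
FOLLOW(A) = {$, a}


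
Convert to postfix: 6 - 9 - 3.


Left to right (same or higher precedence on left)
Postfix: 6 9 - 3 -


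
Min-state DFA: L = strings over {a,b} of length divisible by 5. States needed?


Track length mod 5: states 0..4, accept at 0
Minimal DFA: 5 states


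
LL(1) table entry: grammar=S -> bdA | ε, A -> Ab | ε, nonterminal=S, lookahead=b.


For [S, b]: 'b' ∈ FIRST(bdA)
Entry: S -> bdA


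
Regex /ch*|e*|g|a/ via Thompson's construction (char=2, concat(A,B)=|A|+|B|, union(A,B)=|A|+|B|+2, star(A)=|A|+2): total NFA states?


Syntax tree has 5 char leaf(s), 3 union(s), 2 star(s)
chars contribute 5×2 = 10; each union adds +2; each star adds +2
Total: 10 + 6 + 4 = 20 states


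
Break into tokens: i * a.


Scan left to right, longest-match per lexeme
Tokens: ID(i), OP(*), ID(a)


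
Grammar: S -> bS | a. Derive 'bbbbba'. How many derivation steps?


Derivation: S => bS => bbS => bbbS => bbbbS => bbbbbS => bbbbba
Steps: 6


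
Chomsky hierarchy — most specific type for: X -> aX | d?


Right-linear: every RHS is a terminal or a terminal followed by one nonterminal
Classification: Type 3 (Regular)


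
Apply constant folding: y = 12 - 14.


12 - 14 = -2 at compile time
Optimized: y = -2


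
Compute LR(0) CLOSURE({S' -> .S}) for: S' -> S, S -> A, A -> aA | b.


Start: S' -> .S
For each item with dot before a nonterminal B, add B -> .γ for every B-production
Closure: [S' -> .S, S -> .A, A -> .aA, A -> .b]
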